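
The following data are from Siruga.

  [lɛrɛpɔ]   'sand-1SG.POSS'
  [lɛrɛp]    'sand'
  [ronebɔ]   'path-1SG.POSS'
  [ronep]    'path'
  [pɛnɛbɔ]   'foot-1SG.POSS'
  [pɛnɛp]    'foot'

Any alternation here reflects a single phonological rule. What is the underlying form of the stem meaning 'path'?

/roneb/

The root 'path' surfaces as [ronebɔ] and [ronep], with a stem-final [b] ~ [p] alternation.
If /p/ were underlying and a rule turned it into [b] before the 1SG.POSS suffix, 'sand' would also alternate; but it has [p] in both [lɛrɛpɔ] and [lɛrɛp].
The alternation reflects word-final obstruent devoicing: voiced obstruents become voiceless word-finally. /b/ is underlying.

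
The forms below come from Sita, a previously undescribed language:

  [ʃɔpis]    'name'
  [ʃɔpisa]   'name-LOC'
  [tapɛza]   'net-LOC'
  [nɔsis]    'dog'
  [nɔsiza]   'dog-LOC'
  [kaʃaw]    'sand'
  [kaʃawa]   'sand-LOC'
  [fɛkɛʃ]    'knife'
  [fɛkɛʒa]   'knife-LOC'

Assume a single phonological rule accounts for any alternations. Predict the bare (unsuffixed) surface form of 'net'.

In [nɔsis] and [nɔsiza] the final segment of 'dog' alternates: [s] ~ [z].
If /s/ were underlying and a rule turned it into [z] before the LOC suffix, 'name' would also alternate; but it has [s] in both [ʃɔpis] and [ʃɔpisa].
So /z/ is underlying, and a rule of word-final obstruent devoicing — voiced obstruents become voiceless word-finally — gives [s].
From [tapɛza] the stem 'net' is /tapɛz/; word-finally this yields [tapɛs].

[tapɛs]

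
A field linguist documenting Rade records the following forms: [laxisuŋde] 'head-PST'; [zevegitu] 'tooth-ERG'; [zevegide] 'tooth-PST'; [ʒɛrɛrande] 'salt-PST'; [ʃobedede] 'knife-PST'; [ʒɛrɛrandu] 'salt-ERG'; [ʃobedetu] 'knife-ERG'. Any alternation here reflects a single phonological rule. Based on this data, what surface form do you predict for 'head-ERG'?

[laxisuŋdu]

The ERG morpheme has two allomorphs, [-du] and [-tu].
By contrast the PST suffix keeps its initial [d] throughout — that segment must be underlying.
So the underlying form is /-tu/, and voiceless stops become voiced after a nasal.
After 'head', which ends in a nasal, the suffix surfaces as [-du], giving [laxisuŋdu].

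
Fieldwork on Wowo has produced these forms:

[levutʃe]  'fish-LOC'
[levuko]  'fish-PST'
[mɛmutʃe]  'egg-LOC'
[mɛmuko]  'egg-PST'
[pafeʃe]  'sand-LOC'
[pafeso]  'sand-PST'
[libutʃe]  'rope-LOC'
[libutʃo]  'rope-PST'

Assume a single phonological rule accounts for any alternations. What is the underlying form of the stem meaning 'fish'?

/levuk/

The stem for 'fish' ends in [tʃ] in [levutʃe] but [k] in [levuko].
But 'rope' keeps [tʃ] in both environments ([libutʃe], [libutʃo]), so there is no rule changing /tʃ/ to [k] before the PST suffix.
So /k/ is underlying, and a rule of palatalization before a front vowel — /k/ and /s/ become palato-alveolar [tʃ] and [ʃ] before a front vowel — gives [tʃ].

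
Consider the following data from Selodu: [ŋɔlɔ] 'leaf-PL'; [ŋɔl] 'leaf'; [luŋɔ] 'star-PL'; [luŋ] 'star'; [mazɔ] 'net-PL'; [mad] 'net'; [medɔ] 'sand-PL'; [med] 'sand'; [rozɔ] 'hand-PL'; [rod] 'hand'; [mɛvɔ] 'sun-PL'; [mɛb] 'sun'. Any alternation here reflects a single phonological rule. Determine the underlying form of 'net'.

In [mazɔ] and [mad] the final segment of 'net' alternates: [z] ~ [d].
The stem 'sand' ([medɔ], [med]) shows [d] unchanged in both environments, so [d] cannot be basic with [z] derived before the PL suffix.
Therefore /z/ is basic and [d] is derived by word-final hardening (voiced fricatives become stops word-finally).

/maz/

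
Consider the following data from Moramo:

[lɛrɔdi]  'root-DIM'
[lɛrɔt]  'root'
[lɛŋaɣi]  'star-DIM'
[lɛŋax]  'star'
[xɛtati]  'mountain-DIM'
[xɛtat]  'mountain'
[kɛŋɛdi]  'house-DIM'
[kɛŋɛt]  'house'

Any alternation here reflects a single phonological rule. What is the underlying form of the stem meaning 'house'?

The stem for 'house' ends in [d] in [kɛŋɛdi] but [t] in [kɛŋɛt].
Compare 'mountain', with invariant [t] in [xɛtati] and [xɛtat]: an analysis with underlying /t/ and a rule producing [d] before the DIM suffix would wrongly predict alternation here too.
Therefore /d/ is basic and [t] is derived by word-final obstruent devoicing (voiced obstruents become voiceless word-finally).

/kɛŋɛd/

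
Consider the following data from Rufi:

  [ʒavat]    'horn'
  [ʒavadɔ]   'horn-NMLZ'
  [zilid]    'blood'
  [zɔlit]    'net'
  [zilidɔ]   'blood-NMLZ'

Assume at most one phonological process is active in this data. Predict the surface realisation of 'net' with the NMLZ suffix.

[zɔlidɔ]

'horn' shows [d] ~ [t] at the end of the stem ([ʒavadɔ] vs [ʒavat]).
But 'blood' keeps [d] in both environments ([zilidɔ], [zilid]), so there is no rule changing /d/ to [t] in isolation.
So /t/ is underlying, and a rule of intervocalic voicing — voiceless stops become voiced between vowels — gives [d].
The one attested form of 'net', [zɔlit], shows underlying /zɔlit/. Applying the same rule between vowels gives [zɔlidɔ].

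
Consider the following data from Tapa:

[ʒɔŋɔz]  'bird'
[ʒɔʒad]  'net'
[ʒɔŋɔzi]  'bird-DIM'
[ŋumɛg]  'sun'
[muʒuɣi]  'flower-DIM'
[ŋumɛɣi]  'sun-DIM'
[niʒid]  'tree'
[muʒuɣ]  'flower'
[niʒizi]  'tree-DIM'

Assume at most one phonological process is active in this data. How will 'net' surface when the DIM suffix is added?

[ʒɔʒazi]

The root 'tree' surfaces as [niʒizi] and [niʒid], with a stem-final [z] ~ [d] alternation.
Compare 'bird', with invariant [z] in [ʒɔŋɔzi] and [ʒɔŋɔz]: an analysis with underlying /z/ and a rule producing [d] in isolation would wrongly predict alternation here too.
So /d/ is underlying, and a rule of intervocalic spirantization — voiced stops become fricatives between vowels — gives [z].
The one attested form of 'net', [ʒɔʒad], shows underlying /ʒɔʒad/. Applying the same rule between vowels gives [ʒɔʒazi].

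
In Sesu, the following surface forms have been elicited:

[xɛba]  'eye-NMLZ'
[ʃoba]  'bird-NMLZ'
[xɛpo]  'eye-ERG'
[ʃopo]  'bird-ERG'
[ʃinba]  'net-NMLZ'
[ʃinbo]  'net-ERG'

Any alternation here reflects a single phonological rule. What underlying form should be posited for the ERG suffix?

/-po/

The ERG suffix surfaces as [-bo] and [-po], depending on the final segment of the stem.
The NMLZ suffix, which begins with [b], is invariant after every stem; so [b] is not altered by any rule here.
The ERG suffix is therefore /-po/ underlyingly, with post-nasal voicing: voiceless stops become voiced after a nasal.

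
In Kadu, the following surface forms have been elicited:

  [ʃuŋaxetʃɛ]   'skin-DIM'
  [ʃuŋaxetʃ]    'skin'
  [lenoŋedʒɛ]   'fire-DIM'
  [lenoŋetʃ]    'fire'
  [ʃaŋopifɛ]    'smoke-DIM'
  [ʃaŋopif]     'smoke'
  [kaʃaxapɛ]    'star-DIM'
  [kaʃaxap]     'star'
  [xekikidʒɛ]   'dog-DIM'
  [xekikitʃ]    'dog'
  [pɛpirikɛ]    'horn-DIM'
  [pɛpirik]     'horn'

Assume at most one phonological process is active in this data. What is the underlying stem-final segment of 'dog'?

/dʒ/

'dog' shows [dʒ] ~ [tʃ] at the end of the stem ([xekikidʒɛ] vs [xekikitʃ]).
Compare 'skin', with invariant [tʃ] in [ʃuŋaxetʃɛ] and [ʃuŋaxetʃ]: an analysis with underlying /tʃ/ and a rule producing [dʒ] before the DIM suffix would wrongly predict alternation here too.
The alternation reflects word-final obstruent devoicing: voiced obstruents become voiceless word-finally. /dʒ/ is underlying.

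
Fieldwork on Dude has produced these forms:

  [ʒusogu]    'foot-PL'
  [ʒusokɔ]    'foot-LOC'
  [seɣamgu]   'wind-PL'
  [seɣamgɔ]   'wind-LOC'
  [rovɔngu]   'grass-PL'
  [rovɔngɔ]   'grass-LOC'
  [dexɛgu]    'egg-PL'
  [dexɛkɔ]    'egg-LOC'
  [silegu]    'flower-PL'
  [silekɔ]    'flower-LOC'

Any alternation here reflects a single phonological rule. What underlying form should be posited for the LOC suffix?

/-kɔ/

The LOC suffix surfaces as [-gɔ] and [-kɔ], depending on the final segment of the stem.
The PL suffix, which begins with [g], is invariant after every stem; so [g] is not altered by any rule here.
The LOC suffix is therefore /-kɔ/ underlyingly, with post-nasal voicing: voiceless stops become voiced after a nasal.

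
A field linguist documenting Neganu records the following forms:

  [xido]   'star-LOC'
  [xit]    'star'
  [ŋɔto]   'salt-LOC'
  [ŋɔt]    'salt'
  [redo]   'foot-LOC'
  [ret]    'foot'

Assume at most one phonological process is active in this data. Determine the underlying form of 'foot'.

/red/

In [redo] and [ret] the final segment of 'foot' alternates: [d] ~ [t].
If /t/ were underlying and a rule turned it into [d] before the LOC suffix, 'salt' would also alternate; but it has [t] in both [ŋɔto] and [ŋɔt].
So /d/ is underlying, and a rule of word-final obstruent devoicing — voiced obstruents become voiceless word-finally — gives [t].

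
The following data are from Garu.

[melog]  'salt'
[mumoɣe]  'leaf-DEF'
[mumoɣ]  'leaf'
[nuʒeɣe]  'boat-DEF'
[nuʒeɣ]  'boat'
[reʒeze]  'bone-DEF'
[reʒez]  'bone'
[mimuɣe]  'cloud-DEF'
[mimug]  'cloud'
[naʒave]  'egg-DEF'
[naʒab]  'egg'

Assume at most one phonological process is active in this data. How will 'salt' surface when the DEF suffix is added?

'cloud' shows [ɣ] ~ [g] at the end of the stem ([mimuɣe] vs [mimug]).
Compare 'leaf', with invariant [ɣ] in [mumoɣe] and [mumoɣ]: an analysis with underlying /ɣ/ and a rule producing [g] in isolation would wrongly predict alternation here too.
Therefore /g/ is basic and [ɣ] is derived by intervocalic spirantization (voiced stops become fricatives between vowels).
From [melog] the stem 'salt' is /melog/; between vowels this yields [meloɣe].

[meloɣe]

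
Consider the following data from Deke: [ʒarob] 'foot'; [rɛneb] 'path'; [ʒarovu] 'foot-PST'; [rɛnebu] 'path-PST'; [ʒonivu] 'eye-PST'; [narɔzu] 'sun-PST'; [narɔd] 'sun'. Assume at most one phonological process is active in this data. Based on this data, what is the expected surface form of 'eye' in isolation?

[ʒonib]

In [ʒarovu] and [ʒarob] the final segment of 'foot' alternates: [v] ~ [b].
The stem 'path' ([rɛnebu], [rɛneb]) shows [b] unchanged in both environments, so [b] cannot be basic with [v] derived before the PST suffix.
The underlying segment must be /v/; voiced fricatives become stops word-finally, yielding [b] there.
From [ʒonivu] the stem 'eye' is /ʒoniv/; word-finally this yields [ʒonib].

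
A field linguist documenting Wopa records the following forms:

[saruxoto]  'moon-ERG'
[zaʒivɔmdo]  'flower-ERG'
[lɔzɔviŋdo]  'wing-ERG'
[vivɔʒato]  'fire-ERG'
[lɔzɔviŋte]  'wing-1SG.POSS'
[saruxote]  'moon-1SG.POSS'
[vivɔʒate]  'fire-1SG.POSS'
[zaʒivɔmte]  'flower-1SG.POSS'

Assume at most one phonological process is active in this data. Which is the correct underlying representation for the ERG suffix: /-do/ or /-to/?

The ERG suffix surfaces as [-do] and [-to], depending on the final segment of the stem.
The 1SG.POSS suffix, which begins with [t], is invariant after every stem; so [t] is not altered by any rule here.
The ERG suffix is therefore /-do/ underlyingly, with post-vocalic devoicing: voiced stops become voiceless after a vowel.

/-do/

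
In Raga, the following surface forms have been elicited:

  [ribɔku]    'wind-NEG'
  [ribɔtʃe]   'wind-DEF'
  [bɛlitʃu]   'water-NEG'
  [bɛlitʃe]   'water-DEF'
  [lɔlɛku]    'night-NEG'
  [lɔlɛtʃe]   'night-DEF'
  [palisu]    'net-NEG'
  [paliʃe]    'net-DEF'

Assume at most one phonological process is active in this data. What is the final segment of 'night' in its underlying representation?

The stem for 'night' ends in [k] in [lɔlɛku] but [tʃ] in [lɔlɛtʃe].
If /tʃ/ were underlying and a rule turned it into [k] before the NEG suffix, 'water' would also alternate; but it has [tʃ] in both [bɛlitʃu] and [bɛlitʃe].
Therefore /k/ is basic and [tʃ] is derived by palatalization before a front vowel (/k/ and /s/ become palato-alveolar [tʃ] and [ʃ] before a front vowel).

/k/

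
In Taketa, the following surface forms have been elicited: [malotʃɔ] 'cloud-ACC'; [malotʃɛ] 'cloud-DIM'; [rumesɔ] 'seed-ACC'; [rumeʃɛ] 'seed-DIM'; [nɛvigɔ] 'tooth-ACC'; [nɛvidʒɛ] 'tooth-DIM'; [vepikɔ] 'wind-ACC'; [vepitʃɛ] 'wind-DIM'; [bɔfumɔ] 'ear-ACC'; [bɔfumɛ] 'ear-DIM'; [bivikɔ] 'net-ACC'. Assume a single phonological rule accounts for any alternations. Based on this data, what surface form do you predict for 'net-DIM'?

The root 'wind' surfaces as [vepikɔ] and [vepitʃɛ], with a stem-final [k] ~ [tʃ] alternation.
If /tʃ/ were underlying and a rule turned it into [k] before the ACC suffix, 'cloud' would also alternate; but it has [tʃ] in both [malotʃɔ] and [malotʃɛ].
Therefore /k/ is basic and [tʃ] is derived by palatalization before a front vowel (/k/, /g/ and /s/ become palato-alveolar [tʃ], [dʒ] and [ʃ] before a front vowel).
From [bivikɔ] the stem 'net' is /bivik/; before a front vowel this yields [bivitʃɛ].

[bivitʃɛ]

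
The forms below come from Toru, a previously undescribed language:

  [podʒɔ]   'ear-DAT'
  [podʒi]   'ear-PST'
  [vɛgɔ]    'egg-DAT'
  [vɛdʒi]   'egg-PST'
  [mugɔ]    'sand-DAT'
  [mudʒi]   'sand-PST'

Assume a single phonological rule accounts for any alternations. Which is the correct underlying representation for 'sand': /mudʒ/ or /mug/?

/mug/

'sand' shows [g] ~ [dʒ] at the end of the stem ([mugɔ] vs [mudʒi]).
Compare 'ear', with invariant [dʒ] in [podʒɔ] and [podʒi]: an analysis with underlying /dʒ/ and a rule producing [g] before the DAT suffix would wrongly predict alternation here too.
The underlying segment must be /g/; /g/ becomes palato-alveolar [dʒ] before a front vowel, yielding [dʒ] there.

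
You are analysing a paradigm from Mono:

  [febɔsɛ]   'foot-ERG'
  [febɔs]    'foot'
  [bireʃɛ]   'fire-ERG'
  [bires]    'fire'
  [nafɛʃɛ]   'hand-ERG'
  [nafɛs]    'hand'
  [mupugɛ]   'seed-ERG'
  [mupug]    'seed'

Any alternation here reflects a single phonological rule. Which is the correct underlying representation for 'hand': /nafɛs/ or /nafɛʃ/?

The stem for 'hand' ends in [ʃ] in [nafɛʃɛ] but [s] in [nafɛs].
But 'foot' keeps [s] in both environments ([febɔsɛ], [febɔs]), so there is no rule changing /s/ to [ʃ] before the ERG suffix.
The alternation reflects depalatalization: palato-alveolar /ʃ/ becomes [s] when no front vowel follows. /ʃ/ is underlying.

/nafɛʃ/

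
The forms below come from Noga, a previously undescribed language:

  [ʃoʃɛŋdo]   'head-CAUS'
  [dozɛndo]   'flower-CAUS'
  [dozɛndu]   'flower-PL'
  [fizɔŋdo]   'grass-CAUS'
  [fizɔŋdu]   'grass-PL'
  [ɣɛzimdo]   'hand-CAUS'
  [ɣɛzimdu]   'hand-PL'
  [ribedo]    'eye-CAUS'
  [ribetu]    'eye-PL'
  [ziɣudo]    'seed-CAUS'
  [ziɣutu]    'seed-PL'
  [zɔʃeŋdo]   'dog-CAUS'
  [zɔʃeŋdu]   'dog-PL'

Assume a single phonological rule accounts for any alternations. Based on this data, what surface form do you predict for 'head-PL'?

[ʃoʃɛŋdu]

The PL suffix surfaces as [-du] and [-tu], depending on the final segment of the stem.
The CAUS suffix, which begins with [d], is invariant after every stem; so [d] is not altered by any rule here.
So the underlying form is /-tu/, and voiceless stops become voiced after a nasal.
After 'head', which ends in a nasal, the suffix surfaces as [-du], giving [ʃoʃɛŋdu].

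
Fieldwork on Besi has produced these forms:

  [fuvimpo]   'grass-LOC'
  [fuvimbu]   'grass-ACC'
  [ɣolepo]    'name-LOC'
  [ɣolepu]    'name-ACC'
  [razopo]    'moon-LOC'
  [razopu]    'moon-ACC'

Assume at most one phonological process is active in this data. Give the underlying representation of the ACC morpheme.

/-bu/

The ACC morpheme has two allomorphs, [-bu] and [-pu].
By contrast the LOC suffix keeps its initial [p] throughout — that segment must be underlying.
So the underlying form is /-bu/, and voiced stops become voiceless after a vowel.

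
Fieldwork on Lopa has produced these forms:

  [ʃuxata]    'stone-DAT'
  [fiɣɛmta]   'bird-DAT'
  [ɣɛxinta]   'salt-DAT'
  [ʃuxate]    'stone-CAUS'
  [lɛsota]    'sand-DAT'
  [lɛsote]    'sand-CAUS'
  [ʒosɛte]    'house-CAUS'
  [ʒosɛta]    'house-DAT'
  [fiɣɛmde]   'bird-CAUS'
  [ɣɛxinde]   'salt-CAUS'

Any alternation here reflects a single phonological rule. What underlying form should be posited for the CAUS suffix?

The CAUS morpheme has two allomorphs, [-de] and [-te].
The DAT suffix, which begins with [t], is invariant after every stem; so [t] is not altered by any rule here.
So the underlying form is /-de/, and voiced stops become voiceless after a vowel.

/-de/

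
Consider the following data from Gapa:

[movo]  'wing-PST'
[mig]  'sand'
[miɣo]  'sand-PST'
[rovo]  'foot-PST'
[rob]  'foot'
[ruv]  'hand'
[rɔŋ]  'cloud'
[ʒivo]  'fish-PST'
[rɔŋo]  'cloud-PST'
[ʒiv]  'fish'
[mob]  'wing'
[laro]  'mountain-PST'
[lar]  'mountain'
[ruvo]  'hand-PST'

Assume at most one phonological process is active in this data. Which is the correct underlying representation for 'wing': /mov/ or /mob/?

The root 'wing' surfaces as [mob] and [movo], with a stem-final [b] ~ [v] alternation.
But 'hand' keeps [v] in both environments ([ruv], [ruvo]), so there is no rule changing /v/ to [b] in isolation.
The underlying segment must be /b/; voiced stops become fricatives between vowels, yielding [v] there.

/mob/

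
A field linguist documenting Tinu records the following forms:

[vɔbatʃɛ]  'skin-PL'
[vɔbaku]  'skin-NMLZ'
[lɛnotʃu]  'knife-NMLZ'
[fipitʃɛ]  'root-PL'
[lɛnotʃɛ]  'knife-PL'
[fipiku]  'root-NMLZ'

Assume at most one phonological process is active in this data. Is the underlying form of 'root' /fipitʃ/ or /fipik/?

/fipik/

The stem for 'root' ends in [k] in [fipiku] but [tʃ] in [fipitʃɛ].
If /tʃ/ were underlying and a rule turned it into [k] before the NMLZ suffix, 'knife' would also alternate; but it has [tʃ] in both [lɛnotʃu] and [lɛnotʃɛ].
Therefore /k/ is basic and [tʃ] is derived by palatalization before a front vowel (/k/ becomes palato-alveolar [tʃ] before a front vowel).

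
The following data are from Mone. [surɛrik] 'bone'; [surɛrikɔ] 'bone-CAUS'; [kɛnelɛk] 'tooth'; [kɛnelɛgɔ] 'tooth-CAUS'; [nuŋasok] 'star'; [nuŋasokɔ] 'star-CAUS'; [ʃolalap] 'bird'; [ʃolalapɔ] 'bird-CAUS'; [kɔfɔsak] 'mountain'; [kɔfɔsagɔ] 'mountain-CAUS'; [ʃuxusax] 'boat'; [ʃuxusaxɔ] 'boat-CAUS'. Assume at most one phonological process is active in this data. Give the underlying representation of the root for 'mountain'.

/kɔfɔsag/

In [kɔfɔsak] and [kɔfɔsagɔ] the final segment of 'mountain' alternates: [k] ~ [g].
But 'star' keeps [k] in both environments ([nuŋasok], [nuŋasokɔ]), so there is no rule changing /k/ to [g] before the CAUS suffix.
So /g/ is underlying, and a rule of word-final obstruent devoicing — voiced obstruents become voiceless word-finally — gives [k].
So 'mountain' = /kɔfɔsag/.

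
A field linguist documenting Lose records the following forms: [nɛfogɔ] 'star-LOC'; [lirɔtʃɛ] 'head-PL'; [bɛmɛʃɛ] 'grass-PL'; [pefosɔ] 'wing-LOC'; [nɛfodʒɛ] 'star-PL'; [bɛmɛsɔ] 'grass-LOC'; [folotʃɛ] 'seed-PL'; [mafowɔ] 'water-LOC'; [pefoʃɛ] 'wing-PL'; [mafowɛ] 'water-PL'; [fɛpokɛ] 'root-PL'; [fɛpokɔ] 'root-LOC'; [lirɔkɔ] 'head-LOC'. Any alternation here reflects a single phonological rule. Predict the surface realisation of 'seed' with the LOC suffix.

'head' shows [tʃ] ~ [k] at the end of the stem ([lirɔtʃɛ] vs [lirɔkɔ]).
If /k/ were underlying and a rule turned it into [tʃ] before the PL suffix, 'root' would also alternate; but it has [k] in both [fɛpokɛ] and [fɛpokɔ].
Therefore /tʃ/ is basic and [k] is derived by depalatalization (palato-alveolar /tʃ/, /dʒ/ and /ʃ/ become [k], [g] and [s] when no front vowel follows).
The one attested form of 'seed', [folotʃɛ], shows underlying /folotʃ/. Applying the same rule when no front vowel follows gives [folokɔ].

[folokɔ]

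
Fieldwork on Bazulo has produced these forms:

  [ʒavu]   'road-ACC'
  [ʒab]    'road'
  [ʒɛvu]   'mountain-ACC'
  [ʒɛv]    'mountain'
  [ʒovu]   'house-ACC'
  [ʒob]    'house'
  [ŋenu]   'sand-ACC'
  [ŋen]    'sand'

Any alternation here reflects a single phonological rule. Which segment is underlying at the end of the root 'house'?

/b/

The stem for 'house' ends in [v] in [ʒovu] but [b] in [ʒob].
The stem 'mountain' ([ʒɛvu], [ʒɛv]) shows [v] unchanged in both environments, so [v] cannot be basic with [b] derived in isolation.
The alternation reflects intervocalic spirantization: voiced stops become fricatives between vowels. /b/ is underlying.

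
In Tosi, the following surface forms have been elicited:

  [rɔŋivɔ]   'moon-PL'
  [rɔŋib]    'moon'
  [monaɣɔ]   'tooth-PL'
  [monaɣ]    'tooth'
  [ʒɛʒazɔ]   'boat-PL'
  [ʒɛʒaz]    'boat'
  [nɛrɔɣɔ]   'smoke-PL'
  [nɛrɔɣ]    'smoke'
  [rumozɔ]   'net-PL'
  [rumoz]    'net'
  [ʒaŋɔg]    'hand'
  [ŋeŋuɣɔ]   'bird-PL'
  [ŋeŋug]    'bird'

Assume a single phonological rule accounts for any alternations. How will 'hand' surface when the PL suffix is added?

'bird' shows [ɣ] ~ [g] at the end of the stem ([ŋeŋuɣɔ] vs [ŋeŋug]).
The stem 'tooth' ([monaɣɔ], [monaɣ]) shows [ɣ] unchanged in both environments, so [ɣ] cannot be basic with [g] derived in isolation.
So /g/ is underlying, and a rule of intervocalic spirantization — voiced stops become fricatives between vowels — gives [ɣ].
From [ʒaŋɔg] the stem 'hand' is /ʒaŋɔg/; between vowels this yields [ʒaŋɔɣɔ].

[ʒaŋɔɣɔ]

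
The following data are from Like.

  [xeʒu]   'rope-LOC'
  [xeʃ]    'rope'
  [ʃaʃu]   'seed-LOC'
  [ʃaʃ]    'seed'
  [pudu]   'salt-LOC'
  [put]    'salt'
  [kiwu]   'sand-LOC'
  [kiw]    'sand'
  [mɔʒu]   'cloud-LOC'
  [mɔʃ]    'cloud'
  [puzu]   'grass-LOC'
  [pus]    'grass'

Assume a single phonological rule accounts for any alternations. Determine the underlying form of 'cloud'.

/mɔʒ/

In [mɔʒu] and [mɔʃ] the final segment of 'cloud' alternates: [ʒ] ~ [ʃ].
If /ʃ/ were underlying and a rule turned it into [ʒ] before the LOC suffix, 'seed' would also alternate; but it has [ʃ] in both [ʃaʃu] and [ʃaʃ].
Therefore /ʒ/ is basic and [ʃ] is derived by word-final obstruent devoicing (voiced obstruents become voiceless word-finally).
The underlying form of 'cloud' is therefore /mɔʒ/.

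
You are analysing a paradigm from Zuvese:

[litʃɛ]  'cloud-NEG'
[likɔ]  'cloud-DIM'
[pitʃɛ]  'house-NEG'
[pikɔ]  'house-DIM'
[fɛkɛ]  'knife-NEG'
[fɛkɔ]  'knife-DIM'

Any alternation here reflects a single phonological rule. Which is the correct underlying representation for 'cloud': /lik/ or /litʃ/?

In [litʃɛ] and [likɔ] the final segment of 'cloud' alternates: [tʃ] ~ [k].
But 'knife' keeps [k] in both environments ([fɛkɛ], [fɛkɔ]), so there is no rule changing /k/ to [tʃ] before the NEG suffix.
So /tʃ/ is underlying, and a rule of depalatalization — palato-alveolar /tʃ/ becomes [k] when no front vowel follows — gives [k].

/litʃ/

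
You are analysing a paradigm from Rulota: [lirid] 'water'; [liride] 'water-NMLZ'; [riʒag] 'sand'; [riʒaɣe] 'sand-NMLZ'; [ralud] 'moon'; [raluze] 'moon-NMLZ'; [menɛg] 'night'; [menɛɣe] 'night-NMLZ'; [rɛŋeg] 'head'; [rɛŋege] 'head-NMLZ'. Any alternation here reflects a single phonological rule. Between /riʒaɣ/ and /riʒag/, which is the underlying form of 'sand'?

/riʒaɣ/

The root 'sand' surfaces as [riʒag] and [riʒaɣe], with a stem-final [g] ~ [ɣ] alternation.
Compare 'head', with invariant [g] in [rɛŋeg] and [rɛŋege]: an analysis with underlying /g/ and a rule producing [ɣ] before the NMLZ suffix would wrongly predict alternation here too.
The underlying segment must be /ɣ/; voiced fricatives become stops word-finally, yielding [g] there.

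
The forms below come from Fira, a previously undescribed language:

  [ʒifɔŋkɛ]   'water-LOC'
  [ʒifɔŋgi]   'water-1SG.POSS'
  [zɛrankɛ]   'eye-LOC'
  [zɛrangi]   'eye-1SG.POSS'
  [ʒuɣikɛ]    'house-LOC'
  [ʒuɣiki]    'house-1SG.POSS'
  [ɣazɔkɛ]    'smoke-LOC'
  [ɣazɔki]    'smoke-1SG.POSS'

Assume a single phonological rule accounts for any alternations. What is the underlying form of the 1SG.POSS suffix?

/-gi/

The 1SG.POSS morpheme has two allomorphs, [-gi] and [-ki].
By contrast the LOC suffix keeps its initial [k] throughout — that segment must be underlying.
The 1SG.POSS suffix is therefore /-gi/ underlyingly, with post-vocalic devoicing: voiced stops become voiceless after a vowel.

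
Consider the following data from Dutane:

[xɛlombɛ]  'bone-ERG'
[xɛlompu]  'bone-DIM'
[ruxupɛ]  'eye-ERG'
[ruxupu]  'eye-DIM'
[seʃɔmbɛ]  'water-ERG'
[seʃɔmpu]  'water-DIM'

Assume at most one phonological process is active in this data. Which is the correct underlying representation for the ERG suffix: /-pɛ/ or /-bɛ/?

/-bɛ/

The ERG morpheme has two allomorphs, [-bɛ] and [-pɛ].
By contrast the DIM suffix keeps its initial [p] throughout — that segment must be underlying.
So the underlying form is /-bɛ/, and voiced stops become voiceless after a vowel.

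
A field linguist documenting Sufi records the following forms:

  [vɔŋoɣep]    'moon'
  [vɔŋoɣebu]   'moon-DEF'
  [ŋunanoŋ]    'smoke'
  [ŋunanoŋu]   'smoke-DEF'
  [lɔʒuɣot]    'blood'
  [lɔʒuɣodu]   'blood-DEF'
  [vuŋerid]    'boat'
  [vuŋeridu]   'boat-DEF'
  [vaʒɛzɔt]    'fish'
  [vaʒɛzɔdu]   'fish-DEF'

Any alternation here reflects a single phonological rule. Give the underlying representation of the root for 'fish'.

'fish' shows [t] ~ [d] at the end of the stem ([vaʒɛzɔt] vs [vaʒɛzɔdu]).
But 'boat' keeps [d] in both environments ([vuŋerid], [vuŋeridu]), so there is no rule changing /d/ to [t] in isolation.
The underlying segment must be /t/; voiceless stops become voiced between vowels, yielding [d] there.
So 'fish' = /vaʒɛzɔt/.

/vaʒɛzɔt/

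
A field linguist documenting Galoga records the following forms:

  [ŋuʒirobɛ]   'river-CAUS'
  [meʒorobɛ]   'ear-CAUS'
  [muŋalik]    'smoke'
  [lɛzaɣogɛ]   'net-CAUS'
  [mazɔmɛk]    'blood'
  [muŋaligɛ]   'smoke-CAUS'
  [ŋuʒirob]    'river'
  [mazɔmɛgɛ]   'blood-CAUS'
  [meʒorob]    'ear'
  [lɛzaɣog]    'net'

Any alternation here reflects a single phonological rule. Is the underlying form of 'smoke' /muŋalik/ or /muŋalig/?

/muŋalik/

In [muŋaligɛ] and [muŋalik] the final segment of 'smoke' alternates: [g] ~ [k].
The stem 'net' ([lɛzaɣogɛ], [lɛzaɣog]) shows [g] unchanged in both environments, so [g] cannot be basic with [k] derived in isolation.
So /k/ is underlying, and a rule of intervocalic voicing — voiceless stops become voiced between vowels — gives [g].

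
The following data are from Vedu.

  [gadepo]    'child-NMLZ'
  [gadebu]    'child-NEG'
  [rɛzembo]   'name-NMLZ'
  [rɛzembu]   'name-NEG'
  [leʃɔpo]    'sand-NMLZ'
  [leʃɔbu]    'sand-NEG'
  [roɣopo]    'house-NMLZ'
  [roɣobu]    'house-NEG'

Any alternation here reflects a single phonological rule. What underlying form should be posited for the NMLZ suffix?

The NMLZ morpheme has two allomorphs, [-bo] and [-po].
The NEG suffix, which begins with [b], is invariant after every stem; so [b] is not altered by any rule here.
The NMLZ suffix is therefore /-po/ underlyingly, with post-nasal voicing: voiceless stops become voiced after a nasal.

/-po/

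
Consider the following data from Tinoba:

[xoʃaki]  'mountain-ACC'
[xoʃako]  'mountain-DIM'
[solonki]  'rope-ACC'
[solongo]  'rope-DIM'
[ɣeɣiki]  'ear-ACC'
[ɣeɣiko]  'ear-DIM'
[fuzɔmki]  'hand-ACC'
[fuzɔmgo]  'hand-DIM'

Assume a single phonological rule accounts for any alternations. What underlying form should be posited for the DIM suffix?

/-go/

The DIM morpheme has two allomorphs, [-go] and [-ko].
By contrast the ACC suffix keeps its initial [k] throughout — that segment must be underlying.
The DIM suffix is therefore /-go/ underlyingly, with post-vocalic devoicing: voiced stops become voiceless after a vowel.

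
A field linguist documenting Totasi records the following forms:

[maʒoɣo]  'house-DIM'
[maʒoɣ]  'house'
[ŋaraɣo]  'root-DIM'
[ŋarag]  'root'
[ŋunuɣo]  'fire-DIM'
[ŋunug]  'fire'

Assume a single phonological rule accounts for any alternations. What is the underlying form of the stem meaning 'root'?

The stem for 'root' ends in [ɣ] in [ŋaraɣo] but [g] in [ŋarag].
But 'house' keeps [ɣ] in both environments ([maʒoɣo], [maʒoɣ]), so there is no rule changing /ɣ/ to [g] in isolation.
Therefore /g/ is basic and [ɣ] is derived by intervocalic spirantization (voiced stops become fricatives between vowels).

/ŋarag/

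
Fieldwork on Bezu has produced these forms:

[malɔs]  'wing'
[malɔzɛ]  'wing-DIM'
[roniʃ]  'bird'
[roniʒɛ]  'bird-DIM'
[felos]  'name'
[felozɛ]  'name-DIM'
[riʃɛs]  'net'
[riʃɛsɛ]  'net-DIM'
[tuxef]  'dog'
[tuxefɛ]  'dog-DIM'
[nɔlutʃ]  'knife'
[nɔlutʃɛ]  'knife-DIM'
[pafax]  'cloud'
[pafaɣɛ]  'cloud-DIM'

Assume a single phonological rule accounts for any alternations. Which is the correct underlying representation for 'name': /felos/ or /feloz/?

In [felos] and [felozɛ] the final segment of 'name' alternates: [s] ~ [z].
But 'net' keeps [s] in both environments ([riʃɛs], [riʃɛsɛ]), so there is no rule changing /s/ to [z] before the DIM suffix.
Therefore /z/ is basic and [s] is derived by word-final obstruent devoicing (voiced obstruents become voiceless word-finally).

/feloz/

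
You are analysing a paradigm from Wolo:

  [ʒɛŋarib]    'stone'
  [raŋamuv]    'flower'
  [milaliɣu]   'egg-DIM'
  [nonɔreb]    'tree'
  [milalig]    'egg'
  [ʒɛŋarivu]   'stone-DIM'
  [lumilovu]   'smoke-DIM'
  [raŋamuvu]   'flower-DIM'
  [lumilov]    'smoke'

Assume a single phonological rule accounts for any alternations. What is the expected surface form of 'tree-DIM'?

[nonɔrevu]

'stone' shows [b] ~ [v] at the end of the stem ([ʒɛŋarib] vs [ʒɛŋarivu]).
The stem 'smoke' ([lumilov], [lumilovu]) shows [v] unchanged in both environments, so [v] cannot be basic with [b] derived in isolation.
The underlying segment must be /b/; voiced stops become fricatives between vowels, yielding [v] there.
From [nonɔreb] the stem 'tree' is /nonɔreb/; between vowels this yields [nonɔrevu].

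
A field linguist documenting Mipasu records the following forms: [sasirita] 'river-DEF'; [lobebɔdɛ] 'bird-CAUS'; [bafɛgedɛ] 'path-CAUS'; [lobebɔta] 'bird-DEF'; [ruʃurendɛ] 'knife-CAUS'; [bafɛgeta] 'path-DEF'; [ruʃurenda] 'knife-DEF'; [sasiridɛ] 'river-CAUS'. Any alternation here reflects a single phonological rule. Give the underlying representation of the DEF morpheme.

/-ta/

The DEF suffix surfaces as [-da] and [-ta], depending on the final segment of the stem.
By contrast the CAUS suffix keeps its initial [d] throughout — that segment must be underlying.
The DEF suffix is therefore /-ta/ underlyingly, with post-nasal voicing: voiceless stops become voiced after a nasal.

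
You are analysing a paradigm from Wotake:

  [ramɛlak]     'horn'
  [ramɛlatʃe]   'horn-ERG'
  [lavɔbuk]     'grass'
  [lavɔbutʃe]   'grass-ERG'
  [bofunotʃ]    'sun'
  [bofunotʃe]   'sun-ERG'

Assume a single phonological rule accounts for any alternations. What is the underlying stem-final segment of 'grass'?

/k/

'grass' shows [k] ~ [tʃ] at the end of the stem ([lavɔbuk] vs [lavɔbutʃe]).
Compare 'sun', with invariant [tʃ] in [bofunotʃ] and [bofunotʃe]: an analysis with underlying /tʃ/ and a rule producing [k] in isolation would wrongly predict alternation here too.
So /k/ is underlying, and a rule of palatalization before a front vowel — /k/ becomes palato-alveolar [tʃ] before a front vowel — gives [tʃ].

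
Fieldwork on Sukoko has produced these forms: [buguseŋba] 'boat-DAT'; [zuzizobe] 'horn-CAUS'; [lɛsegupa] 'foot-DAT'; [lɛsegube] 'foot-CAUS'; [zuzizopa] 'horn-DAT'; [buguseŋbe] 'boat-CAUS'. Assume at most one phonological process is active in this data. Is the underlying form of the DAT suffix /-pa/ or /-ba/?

The DAT suffix surfaces as [-ba] and [-pa], depending on the final segment of the stem.
The CAUS suffix, which begins with [b], is invariant after every stem; so [b] is not altered by any rule here.
The DAT suffix is therefore /-pa/ underlyingly, with post-nasal voicing: voiceless stops become voiced after a nasal.

/-pa/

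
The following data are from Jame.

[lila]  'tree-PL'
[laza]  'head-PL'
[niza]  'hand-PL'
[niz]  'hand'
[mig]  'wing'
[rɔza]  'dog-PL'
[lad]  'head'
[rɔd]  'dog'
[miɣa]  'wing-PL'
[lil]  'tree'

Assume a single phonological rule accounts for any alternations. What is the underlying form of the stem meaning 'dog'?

In [rɔd] and [rɔza] the final segment of 'dog' alternates: [d] ~ [z].
Compare 'hand', with invariant [z] in [niz] and [niza]: an analysis with underlying /z/ and a rule producing [d] in isolation would wrongly predict alternation here too.
So /d/ is underlying, and a rule of intervocalic spirantization — voiced stops become fricatives between vowels — gives [z].

/rɔd/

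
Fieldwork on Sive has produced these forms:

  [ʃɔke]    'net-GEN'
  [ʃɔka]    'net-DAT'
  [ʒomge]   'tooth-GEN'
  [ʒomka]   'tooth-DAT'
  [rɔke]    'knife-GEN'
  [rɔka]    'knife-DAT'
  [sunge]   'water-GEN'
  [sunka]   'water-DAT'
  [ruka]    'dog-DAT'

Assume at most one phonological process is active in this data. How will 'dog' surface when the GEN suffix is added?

The GEN suffix surfaces as [-ge] and [-ke], depending on the final segment of the stem.
By contrast the DAT suffix keeps its initial [k] throughout — that segment must be underlying.
The GEN suffix is therefore /-ge/ underlyingly, with post-vocalic devoicing: voiced stops become voiceless after a vowel.
After 'dog', which ends in a vowel, the suffix surfaces as [-ke], giving [ruke].

[ruke]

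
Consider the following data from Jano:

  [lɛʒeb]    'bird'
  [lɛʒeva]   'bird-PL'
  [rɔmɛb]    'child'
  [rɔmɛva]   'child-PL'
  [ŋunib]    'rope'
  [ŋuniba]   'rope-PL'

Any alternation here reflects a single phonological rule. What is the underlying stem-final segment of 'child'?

/v/

The stem for 'child' ends in [b] in [rɔmɛb] but [v] in [rɔmɛva].
If /b/ were underlying and a rule turned it into [v] before the PL suffix, 'rope' would also alternate; but it has [b] in both [ŋunib] and [ŋuniba].
So /v/ is underlying, and a rule of word-final hardening — voiced fricatives become stops word-finally — gives [b].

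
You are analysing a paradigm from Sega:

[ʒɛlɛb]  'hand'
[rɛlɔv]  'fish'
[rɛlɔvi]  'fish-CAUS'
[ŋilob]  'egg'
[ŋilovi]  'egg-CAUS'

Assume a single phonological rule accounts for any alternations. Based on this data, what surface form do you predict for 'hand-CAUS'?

[ʒɛlɛvi]

The stem for 'egg' ends in [b] in [ŋilob] but [v] in [ŋilovi].
The stem 'fish' ([rɛlɔv], [rɛlɔvi]) shows [v] unchanged in both environments, so [v] cannot be basic with [b] derived in isolation.
So /b/ is underlying, and a rule of intervocalic spirantization — voiced stops become fricatives between vowels — gives [v].
From [ʒɛlɛb] the stem 'hand' is /ʒɛlɛb/; between vowels this yields [ʒɛlɛvi].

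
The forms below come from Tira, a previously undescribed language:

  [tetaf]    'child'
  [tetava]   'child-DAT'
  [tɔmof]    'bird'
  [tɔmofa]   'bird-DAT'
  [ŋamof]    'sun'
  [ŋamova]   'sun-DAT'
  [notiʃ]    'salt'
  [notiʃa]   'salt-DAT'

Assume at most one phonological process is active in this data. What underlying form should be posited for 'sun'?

/ŋamov/

In [ŋamof] and [ŋamova] the final segment of 'sun' alternates: [f] ~ [v].
If /f/ were underlying and a rule turned it into [v] before the DAT suffix, 'bird' would also alternate; but it has [f] in both [tɔmof] and [tɔmofa].
Therefore /v/ is basic and [f] is derived by word-final obstruent devoicing (voiced obstruents become voiceless word-finally).
Hence 'sun' is /ŋamov/ underlyingly.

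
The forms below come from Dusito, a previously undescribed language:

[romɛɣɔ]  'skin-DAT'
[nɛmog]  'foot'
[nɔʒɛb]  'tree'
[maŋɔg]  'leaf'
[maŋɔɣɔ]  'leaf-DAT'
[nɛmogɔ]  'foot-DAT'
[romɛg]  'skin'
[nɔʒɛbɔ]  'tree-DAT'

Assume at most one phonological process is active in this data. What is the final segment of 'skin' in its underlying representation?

/ɣ/

The stem for 'skin' ends in [g] in [romɛg] but [ɣ] in [romɛɣɔ].
But 'foot' keeps [g] in both environments ([nɛmog], [nɛmogɔ]), so there is no rule changing /g/ to [ɣ] before the DAT suffix.
The underlying segment must be /ɣ/; voiced fricatives become stops word-finally, yielding [g] there.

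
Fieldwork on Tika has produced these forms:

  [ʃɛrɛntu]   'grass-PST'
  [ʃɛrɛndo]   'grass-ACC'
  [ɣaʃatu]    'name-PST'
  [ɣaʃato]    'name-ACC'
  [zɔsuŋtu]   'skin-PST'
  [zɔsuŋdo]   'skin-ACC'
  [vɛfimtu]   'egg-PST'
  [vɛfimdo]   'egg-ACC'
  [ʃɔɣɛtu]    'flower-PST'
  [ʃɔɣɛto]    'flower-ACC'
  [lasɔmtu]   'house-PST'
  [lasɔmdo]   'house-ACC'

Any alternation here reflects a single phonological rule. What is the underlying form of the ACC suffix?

/-do/

The ACC suffix surfaces as [-do] and [-to], depending on the final segment of the stem.
By contrast the PST suffix keeps its initial [t] throughout — that segment must be underlying.
So the underlying form is /-do/, and voiced stops become voiceless after a vowel.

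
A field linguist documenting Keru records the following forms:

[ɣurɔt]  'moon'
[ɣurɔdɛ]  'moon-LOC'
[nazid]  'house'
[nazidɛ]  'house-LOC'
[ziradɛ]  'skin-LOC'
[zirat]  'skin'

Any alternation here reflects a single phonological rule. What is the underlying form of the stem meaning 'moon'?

In [ɣurɔdɛ] and [ɣurɔt] the final segment of 'moon' alternates: [d] ~ [t].
Compare 'house', with invariant [d] in [nazidɛ] and [nazid]: an analysis with underlying /d/ and a rule producing [t] in isolation would wrongly predict alternation here too.
So /t/ is underlying, and a rule of intervocalic voicing — voiceless stops become voiced between vowels — gives [d].
The underlying form of 'moon' is therefore /ɣurɔt/.

/ɣurɔt/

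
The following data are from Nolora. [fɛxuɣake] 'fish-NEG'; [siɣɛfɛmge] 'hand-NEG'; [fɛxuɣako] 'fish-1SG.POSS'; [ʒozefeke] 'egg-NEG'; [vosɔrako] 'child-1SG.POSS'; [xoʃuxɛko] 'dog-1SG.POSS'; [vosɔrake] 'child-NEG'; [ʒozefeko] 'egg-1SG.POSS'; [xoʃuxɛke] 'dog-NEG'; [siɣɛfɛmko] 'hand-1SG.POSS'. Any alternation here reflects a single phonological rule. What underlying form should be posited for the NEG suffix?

The NEG morpheme has two allomorphs, [-ge] and [-ke].
By contrast the 1SG.POSS suffix keeps its initial [k] throughout — that segment must be underlying.
The NEG suffix is therefore /-ge/ underlyingly, with post-vocalic devoicing: voiced stops become voiceless after a vowel.

/-ge/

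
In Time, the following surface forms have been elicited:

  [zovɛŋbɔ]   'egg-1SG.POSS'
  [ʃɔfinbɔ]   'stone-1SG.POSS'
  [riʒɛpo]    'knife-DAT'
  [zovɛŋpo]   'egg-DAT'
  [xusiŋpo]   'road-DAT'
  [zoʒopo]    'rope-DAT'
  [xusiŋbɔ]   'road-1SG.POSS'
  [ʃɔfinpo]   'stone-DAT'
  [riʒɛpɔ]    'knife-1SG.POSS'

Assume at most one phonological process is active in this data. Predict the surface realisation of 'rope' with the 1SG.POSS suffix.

The 1SG.POSS morpheme has two allomorphs, [-bɔ] and [-pɔ].
By contrast the DAT suffix keeps its initial [p] throughout — that segment must be underlying.
So the underlying form is /-bɔ/, and voiced stops become voiceless after a vowel.
After 'rope', which ends in a vowel, the suffix surfaces as [-pɔ], giving [zoʒopɔ].

[zoʒopɔ]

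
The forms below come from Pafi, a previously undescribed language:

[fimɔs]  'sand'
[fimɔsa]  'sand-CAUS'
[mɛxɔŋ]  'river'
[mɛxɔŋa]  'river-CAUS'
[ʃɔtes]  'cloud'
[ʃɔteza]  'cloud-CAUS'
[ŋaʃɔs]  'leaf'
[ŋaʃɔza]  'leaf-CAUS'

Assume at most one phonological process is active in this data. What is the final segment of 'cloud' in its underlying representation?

The root 'cloud' surfaces as [ʃɔtes] and [ʃɔteza], with a stem-final [s] ~ [z] alternation.
If /s/ were underlying and a rule turned it into [z] before the CAUS suffix, 'sand' would also alternate; but it has [s] in both [fimɔs] and [fimɔsa].
The underlying segment must be /z/; voiced obstruents become voiceless word-finally, yielding [s] there.

/z/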